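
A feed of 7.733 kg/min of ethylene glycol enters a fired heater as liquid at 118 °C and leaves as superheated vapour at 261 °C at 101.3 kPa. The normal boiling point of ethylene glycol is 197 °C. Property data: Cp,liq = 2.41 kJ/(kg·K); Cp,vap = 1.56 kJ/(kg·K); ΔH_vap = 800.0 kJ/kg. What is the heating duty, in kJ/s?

Q = 141 kJ/s

liquid 118→197 °C: 190.39 kJ/kg
vaporisation at 197 °C: 800 kJ/kg
vapour 197→261 °C: 99.84 kJ/kg
Δh = 190.39 + 800 + 99.84 = 1090.2 kJ/kg
Q = ṁ·Δh = 7.733 kg/min × 1090.2 kJ/kg = 8430.7 kJ/min
|Q| = 140.51 kW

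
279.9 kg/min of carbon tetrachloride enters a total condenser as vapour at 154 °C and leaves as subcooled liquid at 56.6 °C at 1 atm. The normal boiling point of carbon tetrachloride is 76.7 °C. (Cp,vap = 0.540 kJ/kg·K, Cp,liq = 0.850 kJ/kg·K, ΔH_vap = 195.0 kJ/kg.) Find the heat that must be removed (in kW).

vapour 154→76.7 °C: -41.742 kJ/kg
condensation at 76.7 °C: -195 kJ/kg
liquid 76.7→56.6 °C: -17.085 kJ/kg
Δh = -41.742 + -195 + -17.085 = -253.83 kJ/kg
Q = ṁ·Δh = 279.9 kg/min × -253.83 kJ/kg = -71046 kJ/min
|Q| = 1184.1 kW

Q_c = 1180 kW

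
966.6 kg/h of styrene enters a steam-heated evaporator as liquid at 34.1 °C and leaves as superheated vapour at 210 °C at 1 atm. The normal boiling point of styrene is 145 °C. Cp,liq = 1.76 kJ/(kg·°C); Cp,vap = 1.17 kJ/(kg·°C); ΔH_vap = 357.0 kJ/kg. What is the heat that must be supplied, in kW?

liquid 34.1→145 °C: 195.18 kJ/kg
vaporisation at 145 °C: 357 kJ/kg
vapour 145→210 °C: 76.05 kJ/kg
Δh = 195.18 + 357 + 76.05 = 628.23 kJ/kg
Q = ṁ·Δh = 966.6 kg/h × 628.23 kJ/kg = 607250 kJ/h
|Q| = 168.68 kW

Q = 169 kW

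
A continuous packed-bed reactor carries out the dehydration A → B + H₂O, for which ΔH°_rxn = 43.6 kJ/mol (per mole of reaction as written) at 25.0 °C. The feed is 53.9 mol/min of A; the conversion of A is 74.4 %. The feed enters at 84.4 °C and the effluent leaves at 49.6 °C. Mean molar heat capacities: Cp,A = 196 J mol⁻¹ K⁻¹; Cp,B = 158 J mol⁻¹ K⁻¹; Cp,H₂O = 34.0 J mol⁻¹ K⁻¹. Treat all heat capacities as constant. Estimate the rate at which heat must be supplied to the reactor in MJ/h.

Extent of reaction ξ = 0.744 × 53.9 = 40.102 mol/min
Reaction term: ξ·ΔH°_rxn = 40.102 × 43.6 = 1748.4 kJ/min
Sensible, feed 84.4→25 °C: -627.53 kJ/min
Outlet flows (mol/min): A 13.798, B 40.102, H₂O 40.102
Sensible, products 25→49.6 °C: 255.94 kJ/min
Q = ΔH = 1376.8 kJ/min = 22.947 kW
Heat supplied = 82.611 MJ/h

Q_in = 82.6 MJ/h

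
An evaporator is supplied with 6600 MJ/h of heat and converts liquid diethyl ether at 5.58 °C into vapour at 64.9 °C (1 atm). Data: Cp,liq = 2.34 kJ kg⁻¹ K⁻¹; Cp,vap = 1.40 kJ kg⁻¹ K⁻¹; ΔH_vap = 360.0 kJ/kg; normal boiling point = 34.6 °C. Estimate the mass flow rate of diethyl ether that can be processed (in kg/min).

Δh = 2.34×(34.6−5.58) + 360.0 + 1.40×(64.9−34.6) = 470.33 kJ/kg
Q = 6600 MJ/h = 1833.3 kJ/s = 110000 kJ/min
ṁ = Q/Δh = 110000 / 470.33 = 233.88 kg/min

ṁ = 234 kg/min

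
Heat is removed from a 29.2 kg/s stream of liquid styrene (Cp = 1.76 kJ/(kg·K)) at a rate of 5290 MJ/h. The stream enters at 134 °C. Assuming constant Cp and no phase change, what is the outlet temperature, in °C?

Q = 5290 MJ/h = 1469.4 kJ/s
ΔT = Q/(ṁ·Cp) = 1469.4/(29.2×1.76) = 28.593 K
T_out = 134 − 28.593 = 105.41 °C

T_out = 105 °C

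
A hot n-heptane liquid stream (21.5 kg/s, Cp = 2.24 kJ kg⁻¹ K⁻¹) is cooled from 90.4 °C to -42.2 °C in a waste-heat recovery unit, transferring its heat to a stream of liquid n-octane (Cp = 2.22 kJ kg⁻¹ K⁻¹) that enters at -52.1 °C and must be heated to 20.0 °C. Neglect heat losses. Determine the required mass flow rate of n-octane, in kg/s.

ṁ_c = 39.9 kg/s

Heat released by hot stream: Q = 21.5 × 2.24 × (90.4 − -42.2) = 6386 kJ/s
Energy balance on cold side (adiabatic exchanger): Q = ṁ_c·Cp_c·(T_c,out − T_c,in)
ṁ_c = 6386 / [2.22 × (20.0 − -52.1)] = 39.897 kg/s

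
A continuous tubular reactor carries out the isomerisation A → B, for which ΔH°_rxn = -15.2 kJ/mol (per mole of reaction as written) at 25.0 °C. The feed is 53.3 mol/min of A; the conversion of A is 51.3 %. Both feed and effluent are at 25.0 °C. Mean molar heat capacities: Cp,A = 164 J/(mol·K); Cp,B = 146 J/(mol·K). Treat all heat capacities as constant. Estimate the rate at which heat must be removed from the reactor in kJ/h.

Q_out = 24900 kJ/h

Extent of reaction ξ = 0.513 × 53.3 = 27.343 mol/min
Reaction term: ξ·ΔH°_rxn = 27.343 × -15.2 = -415.61 kJ/min
Q = ΔH = -415.61 kJ/min = -6.9269 kW
Heat removed = 24937 kJ/h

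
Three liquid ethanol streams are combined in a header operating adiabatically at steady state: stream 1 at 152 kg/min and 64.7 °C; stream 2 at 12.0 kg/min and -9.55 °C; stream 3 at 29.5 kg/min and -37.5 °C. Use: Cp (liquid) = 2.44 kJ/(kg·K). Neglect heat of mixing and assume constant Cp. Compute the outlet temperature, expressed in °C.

Adiabatic, steady state ⇒ Σ ṁᵢCp,ᵢ(T_out − Tᵢ) = 0
Σ ṁᵢCp,ᵢTᵢ = 152×2.44×64.7 + 12.0×2.44×-9.55 + 29.5×2.44×-37.5 = 21017
Σ ṁᵢCp,ᵢ = 152×2.44 + 12.0×2.44 + 29.5×2.44 = 472.14
T_out = 21017 / 472.14 = 44.514 °C

T_out = 44.5 °C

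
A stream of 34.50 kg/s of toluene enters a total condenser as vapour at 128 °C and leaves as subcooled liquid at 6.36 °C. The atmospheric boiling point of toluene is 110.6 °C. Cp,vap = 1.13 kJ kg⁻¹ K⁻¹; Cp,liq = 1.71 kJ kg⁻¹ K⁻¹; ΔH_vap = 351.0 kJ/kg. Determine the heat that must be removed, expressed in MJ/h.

vapour 128→110.6 °C: -19.662 kJ/kg
condensation at 110.6 °C: -351 kJ/kg
liquid 110.6→6.36 °C: -178.25 kJ/kg
Δh = -19.662 + -351 + -178.25 = -548.91 kJ/kg
Q = ṁ·Δh = 34.50 kg/s × -548.91 kJ/kg = -18937 kJ/s
|Q| = 18937 kW = 68175 MJ/h

Q_c = 68200 MJ/h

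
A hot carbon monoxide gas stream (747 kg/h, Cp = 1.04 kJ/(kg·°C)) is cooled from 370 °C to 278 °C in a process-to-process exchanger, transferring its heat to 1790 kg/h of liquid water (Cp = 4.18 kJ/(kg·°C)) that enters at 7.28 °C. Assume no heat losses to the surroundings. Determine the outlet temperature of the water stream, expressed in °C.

Heat released by hot stream: Q = 747 × 1.04 × (370 − 278) = 71473 kJ/h
Energy balance on cold side (adiabatic exchanger): Q = ṁ_c·Cp_c·(T_c,out − T_c,in)
T_c,out = 7.28 + 71473/(1790 × 4.18) = 16.832 °C

T_c,out = 16.8 °C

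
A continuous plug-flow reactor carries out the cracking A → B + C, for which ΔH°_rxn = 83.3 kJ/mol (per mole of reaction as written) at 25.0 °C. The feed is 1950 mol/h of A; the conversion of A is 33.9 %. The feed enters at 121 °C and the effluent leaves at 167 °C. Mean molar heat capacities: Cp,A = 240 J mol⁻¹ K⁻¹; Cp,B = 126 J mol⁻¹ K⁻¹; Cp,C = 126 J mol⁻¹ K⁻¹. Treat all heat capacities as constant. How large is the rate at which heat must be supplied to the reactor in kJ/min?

Q_in = 1300 kJ/min

Extent of reaction ξ = 0.339 × 1950 = 661.05 mol/h
Reaction term: ξ·ΔH°_rxn = 661.05 × 83.3 = 55065 kJ/h
Sensible, feed 121→25 °C: -44928 kJ/h
Outlet flows (mol/h): A 1288.9, B 661.05, C 661.05
Sensible, products 25→167 °C: 67582 kJ/h
Q = ΔH = 77720 kJ/h = 21.589 kW
Heat supplied = 1295.3 kJ/min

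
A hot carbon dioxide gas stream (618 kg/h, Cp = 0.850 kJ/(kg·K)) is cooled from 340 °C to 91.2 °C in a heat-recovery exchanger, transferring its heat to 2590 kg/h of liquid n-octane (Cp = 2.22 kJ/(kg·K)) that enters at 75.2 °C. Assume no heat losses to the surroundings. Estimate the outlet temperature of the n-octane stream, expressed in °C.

Heat released by hot stream: Q = 618 × 0.850 × (340 − 91.2) = 130690 kJ/h
Energy balance on cold side (adiabatic exchanger): Q = ṁ_c·Cp_c·(T_c,out − T_c,in)
T_c,out = 75.2 + 130690/(2590 × 2.22) = 97.93 °C

T_c,out = 97.9 °C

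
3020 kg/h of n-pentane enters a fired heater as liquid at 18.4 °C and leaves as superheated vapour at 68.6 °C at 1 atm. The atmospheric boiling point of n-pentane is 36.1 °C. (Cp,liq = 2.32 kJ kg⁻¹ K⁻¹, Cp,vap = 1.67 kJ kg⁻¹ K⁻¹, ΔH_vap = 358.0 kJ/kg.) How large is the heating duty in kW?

Q = 380 kW

liquid 18.4→36.1 °C: 41.064 kJ/kg
vaporisation at 36.1 °C: 358 kJ/kg
vapour 36.1→68.6 °C: 54.275 kJ/kg
Δh = 41.064 + 358 + 54.275 = 453.34 kJ/kg
Q = ṁ·Δh = 3020 kg/h × 453.34 kJ/kg = 1.3691e+06 kJ/h
|Q| = 380.3 kW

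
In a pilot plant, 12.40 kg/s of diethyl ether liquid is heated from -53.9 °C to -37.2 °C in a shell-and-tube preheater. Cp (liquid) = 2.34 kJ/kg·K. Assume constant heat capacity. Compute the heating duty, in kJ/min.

Q = ṁ·Cp·ΔT = 12.40 × 2.34 × (-37.2 − -53.9) = 484.57 kJ/s
Heating duty = 29074 kJ/min

Q = 29100 kJ/min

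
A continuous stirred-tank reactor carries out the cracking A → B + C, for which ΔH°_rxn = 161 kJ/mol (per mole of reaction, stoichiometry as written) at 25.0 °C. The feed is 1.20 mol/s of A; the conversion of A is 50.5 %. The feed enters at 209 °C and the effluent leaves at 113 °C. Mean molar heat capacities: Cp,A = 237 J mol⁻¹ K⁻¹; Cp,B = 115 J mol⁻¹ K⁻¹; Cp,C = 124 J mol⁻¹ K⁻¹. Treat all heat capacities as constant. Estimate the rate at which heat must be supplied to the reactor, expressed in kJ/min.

Q_in = 4220 kJ/min

Extent of reaction ξ = 0.505 × 1.20 = 0.606 mol/s
Reaction term: ξ·ΔH°_rxn = 0.606 × 161 = 97.566 kJ/s
Sensible, feed 209→25 °C: -52.33 kJ/s
Outlet flows (mol/s): A 0.594, B 0.606, C 0.606
Sensible, products 25→113 °C: 25.134 kJ/s
Q = ΔH = 70.37 kJ/s = 70.37 kW
Heat supplied = 4222.2 kJ/min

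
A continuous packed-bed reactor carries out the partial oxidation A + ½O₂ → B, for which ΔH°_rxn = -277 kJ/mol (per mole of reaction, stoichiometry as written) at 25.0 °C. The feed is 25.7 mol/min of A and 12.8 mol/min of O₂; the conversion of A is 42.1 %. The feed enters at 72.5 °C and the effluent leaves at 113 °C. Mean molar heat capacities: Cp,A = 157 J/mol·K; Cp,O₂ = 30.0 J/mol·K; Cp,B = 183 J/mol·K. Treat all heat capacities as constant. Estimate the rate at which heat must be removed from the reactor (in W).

Extent of reaction ξ = 0.421 × 25.7 = 10.82 mol/min
Reaction term: ξ·ΔH°_rxn = 10.82 × -277 = -2997.1 kJ/min
Sensible, feed 72.5→25 °C: -209.9 kJ/min
Outlet flows (mol/min): A 14.88, O₂ 7.3902, B 10.82
Sensible, products 25→113 °C: 399.34 kJ/min
Q = ΔH = -2807.6 kJ/min = -46.794 kW
Heat removed = 46794 W

Q_out = 46800 W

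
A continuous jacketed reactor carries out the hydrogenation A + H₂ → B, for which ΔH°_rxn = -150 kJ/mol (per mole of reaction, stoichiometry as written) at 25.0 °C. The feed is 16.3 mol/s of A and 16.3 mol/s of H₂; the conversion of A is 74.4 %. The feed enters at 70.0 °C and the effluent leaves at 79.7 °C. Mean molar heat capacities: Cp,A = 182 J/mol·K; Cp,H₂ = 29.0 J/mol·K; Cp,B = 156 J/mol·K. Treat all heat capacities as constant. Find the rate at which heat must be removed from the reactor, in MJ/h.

Extent of reaction ξ = 0.744 × 16.3 = 12.127 mol/s
Reaction term: ξ·ΔH°_rxn = 12.127 × -150 = -1819.1 kJ/s
Sensible, feed 70.0→25 °C: -154.77 kJ/s
Outlet flows (mol/s): A 4.1728, H₂ 4.1728, B 12.127
Sensible, products 25→79.7 °C: 151.65 kJ/s
Q = ΔH = -1822.2 kJ/s = -1822.2 kW
Heat removed = 6559.9 MJ/h

Q_out = 6560 MJ/h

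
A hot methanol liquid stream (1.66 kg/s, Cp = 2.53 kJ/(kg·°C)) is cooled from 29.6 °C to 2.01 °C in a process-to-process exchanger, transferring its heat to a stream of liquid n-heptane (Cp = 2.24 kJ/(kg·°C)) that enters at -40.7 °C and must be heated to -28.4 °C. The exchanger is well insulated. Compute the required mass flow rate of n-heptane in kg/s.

Heat released by hot stream: Q = 1.66 × 2.53 × (29.6 − 2.01) = 115.87 kJ/s
Energy balance on cold side (adiabatic exchanger): Q = ṁ_c·Cp_c·(T_c,out − T_c,in)
ṁ_c = 115.87 / [2.24 × (-28.4 − -40.7)] = 4.2056 kg/s

ṁ_c = 4.21 kg/s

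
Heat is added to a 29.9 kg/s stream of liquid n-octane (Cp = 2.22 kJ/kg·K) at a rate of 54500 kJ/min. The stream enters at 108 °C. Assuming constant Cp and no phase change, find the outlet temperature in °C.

T_out = 122 °C

Q = 54500 kJ/min = 908.33 kJ/s
ΔT = Q/(ṁ·Cp) = 908.33/(29.9×2.22) = 13.684 K
T_out = 108 + 13.684 = 121.68 °C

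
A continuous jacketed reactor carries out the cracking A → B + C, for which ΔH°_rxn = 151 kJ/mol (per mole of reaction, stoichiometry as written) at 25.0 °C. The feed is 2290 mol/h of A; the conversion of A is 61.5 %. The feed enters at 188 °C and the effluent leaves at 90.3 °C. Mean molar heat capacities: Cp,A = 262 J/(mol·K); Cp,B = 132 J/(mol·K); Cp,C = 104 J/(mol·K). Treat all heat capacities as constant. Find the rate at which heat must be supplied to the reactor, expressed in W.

Q_in = 42100 W

Extent of reaction ξ = 0.615 × 2290 = 1408.3 mol/h
Reaction term: ξ·ΔH°_rxn = 1408.3 × 151 = 212660 kJ/h
Sensible, feed 188→25 °C: -97797 kJ/h
Outlet flows (mol/h): A 881.65, B 1408.3, C 1408.3
Sensible, products 25→90.3 °C: 36788 kJ/h
Q = ΔH = 151650 kJ/h = 42.125 kW
Heat supplied = 42125 W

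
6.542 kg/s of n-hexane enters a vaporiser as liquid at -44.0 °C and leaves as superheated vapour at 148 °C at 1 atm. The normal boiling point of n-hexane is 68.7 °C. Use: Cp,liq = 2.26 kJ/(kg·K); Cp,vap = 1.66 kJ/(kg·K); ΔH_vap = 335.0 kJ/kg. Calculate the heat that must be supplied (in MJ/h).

Q = 17000 MJ/h

liquid -44.0→68.7 °C: 254.7 kJ/kg
vaporisation at 68.7 °C: 335 kJ/kg
vapour 68.7→148 °C: 131.64 kJ/kg
Δh = 254.7 + 335 + 131.64 = 721.34 kJ/kg
Q = ṁ·Δh = 6.542 kg/s × 721.34 kJ/kg = 4719 kJ/s
|Q| = 4719 kW = 16988 MJ/h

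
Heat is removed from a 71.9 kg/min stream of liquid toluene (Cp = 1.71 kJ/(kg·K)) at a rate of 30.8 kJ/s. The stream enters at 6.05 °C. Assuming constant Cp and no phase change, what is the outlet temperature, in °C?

Q = 30.8 kJ/s = 1848 kJ/min
ΔT = Q/(ṁ·Cp) = 1848/(71.9×1.71) = 15.031 K
T_out = 6.05 − 15.031 = -8.9806 °C

T_out = -8.98 °C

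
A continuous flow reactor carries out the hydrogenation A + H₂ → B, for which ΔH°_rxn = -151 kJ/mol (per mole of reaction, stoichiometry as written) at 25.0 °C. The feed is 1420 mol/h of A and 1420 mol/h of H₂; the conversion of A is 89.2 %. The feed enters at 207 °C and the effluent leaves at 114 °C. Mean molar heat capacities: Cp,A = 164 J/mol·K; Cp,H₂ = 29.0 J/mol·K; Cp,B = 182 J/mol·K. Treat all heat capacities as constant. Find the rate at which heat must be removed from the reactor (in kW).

Extent of reaction ξ = 0.892 × 1420 = 1266.6 mol/h
Reaction term: ξ·ΔH°_rxn = 1266.6 × -151 = -191260 kJ/h
Sensible, feed 207→25 °C: -49879 kJ/h
Outlet flows (mol/h): A 153.36, H₂ 153.36, B 1266.6
Sensible, products 25→114 °C: 23151 kJ/h
Q = ΔH = -217990 kJ/h = -60.553 kW
Heat removed = 60.553 kW

Q_out = 60.6 kW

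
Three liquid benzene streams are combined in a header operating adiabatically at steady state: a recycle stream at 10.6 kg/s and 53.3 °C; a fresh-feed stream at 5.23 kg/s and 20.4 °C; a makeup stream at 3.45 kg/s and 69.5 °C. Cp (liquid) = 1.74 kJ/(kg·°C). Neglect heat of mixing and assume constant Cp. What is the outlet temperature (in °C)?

Energy balance with Q = 0: Σ ṁᵢCp,ᵢ(T_out − Tᵢ) = 0
Σ ṁᵢCp,ᵢTᵢ = 10.6×1.74×53.3 + 5.23×1.74×20.4 + 3.45×1.74×69.5 = 1585.9
Σ ṁᵢCp,ᵢ = 10.6×1.74 + 5.23×1.74 + 3.45×1.74 = 33.547
T_out = 1585.9 / 33.547 = 47.274 °C

T_out = 47.3 °C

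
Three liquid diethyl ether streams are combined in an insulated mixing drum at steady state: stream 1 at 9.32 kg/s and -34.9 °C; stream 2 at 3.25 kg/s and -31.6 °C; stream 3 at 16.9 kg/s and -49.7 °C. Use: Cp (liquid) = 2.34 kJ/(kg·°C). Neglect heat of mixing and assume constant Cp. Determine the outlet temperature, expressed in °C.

T_out = -43.0 °C

No heat crosses the boundary, so H_out = H_in.
Σ ṁᵢCp,ᵢTᵢ = 9.32×2.34×-34.9 + 3.25×2.34×-31.6 + 16.9×2.34×-49.7 = -2966.9
Σ ṁᵢCp,ᵢ = 9.32×2.34 + 3.25×2.34 + 16.9×2.34 = 68.96
T_out = -2966.9 / 68.96 = -43.023 °C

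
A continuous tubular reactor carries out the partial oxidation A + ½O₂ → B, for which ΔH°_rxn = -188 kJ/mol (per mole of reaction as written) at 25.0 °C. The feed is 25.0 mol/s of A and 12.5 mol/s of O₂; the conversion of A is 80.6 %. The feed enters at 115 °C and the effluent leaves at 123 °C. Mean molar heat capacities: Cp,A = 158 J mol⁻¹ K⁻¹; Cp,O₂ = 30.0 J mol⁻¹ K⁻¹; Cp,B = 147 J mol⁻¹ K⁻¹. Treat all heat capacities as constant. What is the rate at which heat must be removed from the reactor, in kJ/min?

Extent of reaction ξ = 0.806 × 25.0 = 20.15 mol/s
Reaction term: ξ·ΔH°_rxn = 20.15 × -188 = -3788.2 kJ/s
Sensible, feed 115→25 °C: -389.25 kJ/s
Outlet flows (mol/s): A 4.85, O₂ 2.425, B 20.15
Sensible, products 25→123 °C: 372.51 kJ/s
Q = ΔH = -3804.9 kJ/s = -3804.9 kW
Heat removed = 228300 kJ/min

Q_out = 228000 kJ/min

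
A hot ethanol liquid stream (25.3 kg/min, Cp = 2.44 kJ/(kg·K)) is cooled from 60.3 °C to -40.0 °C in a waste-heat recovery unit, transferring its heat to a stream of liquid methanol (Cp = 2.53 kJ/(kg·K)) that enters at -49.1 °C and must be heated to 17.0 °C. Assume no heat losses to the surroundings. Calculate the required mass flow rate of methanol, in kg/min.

Heat released by hot stream: Q = 25.3 × 2.44 × (60.3 − -40.0) = 6191.7 kJ/min
Energy balance on cold side (adiabatic exchanger): Q = ṁ_c·Cp_c·(T_c,out − T_c,in)
ṁ_c = 6191.7 / [2.53 × (17.0 − -49.1)] = 37.025 kg/min

ṁ_c = 37.0 kg/min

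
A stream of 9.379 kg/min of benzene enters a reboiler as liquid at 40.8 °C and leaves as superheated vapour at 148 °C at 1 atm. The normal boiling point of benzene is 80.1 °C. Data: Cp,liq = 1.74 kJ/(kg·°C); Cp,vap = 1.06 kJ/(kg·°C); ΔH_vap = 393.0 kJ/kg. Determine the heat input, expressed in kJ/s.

liquid 40.8→80.1 °C: 68.382 kJ/kg
vaporisation at 80.1 °C: 393 kJ/kg
vapour 80.1→148 °C: 71.974 kJ/kg
Δh = 68.382 + 393 + 71.974 = 533.36 kJ/kg
Q = ṁ·Δh = 9.379 kg/min × 533.36 kJ/kg = 5002.3 kJ/min
|Q| = 83.372 kW

Q = 83.4 kJ/s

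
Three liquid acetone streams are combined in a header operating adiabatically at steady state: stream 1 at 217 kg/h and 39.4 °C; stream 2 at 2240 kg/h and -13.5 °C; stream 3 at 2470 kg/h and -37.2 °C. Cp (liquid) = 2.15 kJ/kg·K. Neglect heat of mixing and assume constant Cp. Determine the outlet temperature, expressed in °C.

No heat crosses the boundary, so H_out = H_in.
Σ ṁᵢCp,ᵢTᵢ = 217×2.15×39.4 + 2240×2.15×-13.5 + 2470×2.15×-37.2 = -244180
Σ ṁᵢCp,ᵢ = 217×2.15 + 2240×2.15 + 2470×2.15 = 10593
T_out = -244180 / 10593 = -23.051 °C

T_out = -23.1 °C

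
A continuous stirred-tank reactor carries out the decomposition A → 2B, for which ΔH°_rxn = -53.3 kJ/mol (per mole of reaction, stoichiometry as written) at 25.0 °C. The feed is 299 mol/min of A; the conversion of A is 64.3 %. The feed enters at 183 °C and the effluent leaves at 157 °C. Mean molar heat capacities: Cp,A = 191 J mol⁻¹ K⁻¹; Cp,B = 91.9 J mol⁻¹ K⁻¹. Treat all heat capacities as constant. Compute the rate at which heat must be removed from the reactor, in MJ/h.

Extent of reaction ξ = 0.643 × 299 = 192.26 mol/min
Reaction term: ξ·ΔH°_rxn = 192.26 × -53.3 = -10247 kJ/min
Sensible, feed 183→25 °C: -9023.2 kJ/min
Outlet flows (mol/min): A 106.74, B 384.51
Sensible, products 25→157 °C: 7355.7 kJ/min
Q = ΔH = -11915 kJ/min = -198.58 kW
Heat removed = 714.89 MJ/h

Q_out = 715 MJ/h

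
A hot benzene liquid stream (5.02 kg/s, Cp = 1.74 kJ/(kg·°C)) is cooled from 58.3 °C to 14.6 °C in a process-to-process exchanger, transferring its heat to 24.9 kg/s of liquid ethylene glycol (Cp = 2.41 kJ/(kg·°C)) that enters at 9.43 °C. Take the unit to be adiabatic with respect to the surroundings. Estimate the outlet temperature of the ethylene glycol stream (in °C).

T_c,out = 15.8 °C

Heat released by hot stream: Q = 5.02 × 1.74 × (58.3 − 14.6) = 381.71 kJ/s
Energy balance on cold side (adiabatic exchanger): Q = ṁ_c·Cp_c·(T_c,out − T_c,in)
T_c,out = 9.43 + 381.71/(24.9 × 2.41) = 15.791 °C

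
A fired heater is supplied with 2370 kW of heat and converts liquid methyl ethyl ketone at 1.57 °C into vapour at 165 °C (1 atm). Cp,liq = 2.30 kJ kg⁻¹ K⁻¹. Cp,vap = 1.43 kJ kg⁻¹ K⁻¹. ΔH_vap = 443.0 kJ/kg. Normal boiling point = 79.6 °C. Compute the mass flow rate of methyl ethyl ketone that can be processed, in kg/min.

ṁ = 191 kg/min

Δh = 2.30×(79.6−1.57) + 443.0 + 1.43×(165−79.6) = 744.59 kJ/kg
Q = 2370 kW = 2370 kJ/s = 142200 kJ/min
ṁ = Q/Δh = 142200 / 744.59 = 190.98 kg/min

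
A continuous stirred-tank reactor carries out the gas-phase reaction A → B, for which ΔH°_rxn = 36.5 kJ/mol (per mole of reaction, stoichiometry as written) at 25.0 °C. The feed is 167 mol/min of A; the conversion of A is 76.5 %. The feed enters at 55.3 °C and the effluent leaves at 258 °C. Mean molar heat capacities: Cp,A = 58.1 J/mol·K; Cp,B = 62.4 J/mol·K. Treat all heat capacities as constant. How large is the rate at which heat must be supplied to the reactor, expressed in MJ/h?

Q_in = 405 MJ/h

Extent of reaction ξ = 0.765 × 167 = 127.75 mol/min
Reaction term: ξ·ΔH°_rxn = 127.75 × 36.5 = 4663.1 kJ/min
Sensible, feed 55.3→25 °C: -293.99 kJ/min
Outlet flows (mol/min): A 39.245, B 127.75
Sensible, products 25→258 °C: 2388.7 kJ/min
Q = ΔH = 6757.8 kJ/min = 112.63 kW
Heat supplied = 405.47 MJ/h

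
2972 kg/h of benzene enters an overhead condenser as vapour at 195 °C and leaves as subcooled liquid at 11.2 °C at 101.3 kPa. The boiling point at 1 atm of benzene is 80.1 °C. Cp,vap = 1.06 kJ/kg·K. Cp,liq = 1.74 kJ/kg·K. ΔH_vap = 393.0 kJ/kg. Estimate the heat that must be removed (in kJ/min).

vapour 195→80.1 °C: -121.79 kJ/kg
condensation at 80.1 °C: -393 kJ/kg
liquid 80.1→11.2 °C: -119.89 kJ/kg
Δh = -121.79 + -393 + -119.89 = -634.68 kJ/kg
Q = ṁ·Δh = 2972 kg/h × -634.68 kJ/kg = -1.8863e+06 kJ/h
|Q| = 523.96 kW = 31438 kJ/min

Q_c = 31400 kJ/min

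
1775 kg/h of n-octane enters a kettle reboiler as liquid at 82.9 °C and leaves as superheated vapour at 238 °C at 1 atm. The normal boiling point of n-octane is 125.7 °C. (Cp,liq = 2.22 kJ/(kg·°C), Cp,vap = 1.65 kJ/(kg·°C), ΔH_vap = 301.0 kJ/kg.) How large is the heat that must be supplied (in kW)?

Q = 287 kW

liquid 82.9→125.7 °C: 95.016 kJ/kg
vaporisation at 125.7 °C: 301 kJ/kg
vapour 125.7→238 °C: 185.29 kJ/kg
Δh = 95.016 + 301 + 185.29 = 581.31 kJ/kg
Q = ṁ·Δh = 1775 kg/h × 581.31 kJ/kg = 1.0318e+06 kJ/h
|Q| = 286.62 kW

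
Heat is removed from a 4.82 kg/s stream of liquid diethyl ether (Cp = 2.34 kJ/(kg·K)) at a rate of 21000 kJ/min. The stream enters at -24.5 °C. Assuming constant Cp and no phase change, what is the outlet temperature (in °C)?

Q = 21000 kJ/min = 350 kJ/s
ΔT = Q/(ṁ·Cp) = 350/(4.82×2.34) = 31.032 K
T_out = -24.5 − 31.032 = -55.532 °C

T_out = -55.5 °C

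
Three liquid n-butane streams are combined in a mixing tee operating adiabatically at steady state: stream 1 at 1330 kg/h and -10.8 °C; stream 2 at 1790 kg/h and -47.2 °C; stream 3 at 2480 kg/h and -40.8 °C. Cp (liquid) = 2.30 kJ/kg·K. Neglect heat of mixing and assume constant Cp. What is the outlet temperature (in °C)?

No heat crosses the boundary, so H_out = H_in.
T_out = Σ ṁᵢCp,ᵢTᵢ / Σ ṁᵢCp,ᵢ
      = -460080 / 12880 = -35.721 °C

T_out = -35.7 °C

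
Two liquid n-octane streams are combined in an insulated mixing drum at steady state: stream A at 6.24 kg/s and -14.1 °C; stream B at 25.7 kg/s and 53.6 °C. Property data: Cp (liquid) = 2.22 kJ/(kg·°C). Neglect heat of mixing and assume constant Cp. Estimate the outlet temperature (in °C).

T_out = 40.4 °C

No heat crosses the boundary, so H_out = H_in.
Σ ṁᵢCp,ᵢTᵢ = 6.24×2.22×-14.1 + 25.7×2.22×53.6 = 2862.8
Σ ṁᵢCp,ᵢ = 6.24×2.22 + 25.7×2.22 = 70.907
T_out = 2862.8 / 70.907 = 40.374 °C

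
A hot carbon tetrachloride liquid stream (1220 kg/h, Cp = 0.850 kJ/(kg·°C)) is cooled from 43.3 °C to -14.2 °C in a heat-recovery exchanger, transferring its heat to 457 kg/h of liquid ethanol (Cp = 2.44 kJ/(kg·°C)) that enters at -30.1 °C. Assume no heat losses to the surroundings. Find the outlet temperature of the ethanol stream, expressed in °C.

Heat released by hot stream: Q = 1220 × 0.850 × (43.3 − -14.2) = 59628 kJ/h
Energy balance on cold side (adiabatic exchanger): Q = ṁ_c·Cp_c·(T_c,out − T_c,in)
T_c,out = -30.1 + 59628/(457 × 2.44) = 23.374 °C

T_c,out = 23.4 °C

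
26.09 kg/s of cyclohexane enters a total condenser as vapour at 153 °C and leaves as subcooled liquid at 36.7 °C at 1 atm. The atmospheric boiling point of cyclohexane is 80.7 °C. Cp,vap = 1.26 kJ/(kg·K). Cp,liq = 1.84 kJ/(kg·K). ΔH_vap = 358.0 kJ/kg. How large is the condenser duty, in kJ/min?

Q_c = 830000 kJ/min

vapour 153→80.7 °C: -91.098 kJ/kg
condensation at 80.7 °C: -358 kJ/kg
liquid 80.7→36.7 °C: -80.96 kJ/kg
Δh = -91.098 + -358 + -80.96 = -530.06 kJ/kg
Q = ṁ·Δh = 26.09 kg/s × -530.06 kJ/kg = -13829 kJ/s
|Q| = 13829 kW = 829750 kJ/min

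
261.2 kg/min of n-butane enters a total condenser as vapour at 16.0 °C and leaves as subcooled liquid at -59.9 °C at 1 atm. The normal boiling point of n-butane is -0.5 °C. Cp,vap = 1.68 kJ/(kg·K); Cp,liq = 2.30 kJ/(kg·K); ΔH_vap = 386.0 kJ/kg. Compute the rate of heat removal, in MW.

Q_c = 2.40 MW

vapour 16.0→-0.5 °C: -27.72 kJ/kg
condensation at -0.5 °C: -386 kJ/kg
liquid -0.5→-59.9 °C: -136.62 kJ/kg
Δh = -27.72 + -386 + -136.62 = -550.34 kJ/kg
Q = ṁ·Δh = 261.2 kg/min × -550.34 kJ/kg = -143750 kJ/min
|Q| = 2395.8 kW = 2.3958 MW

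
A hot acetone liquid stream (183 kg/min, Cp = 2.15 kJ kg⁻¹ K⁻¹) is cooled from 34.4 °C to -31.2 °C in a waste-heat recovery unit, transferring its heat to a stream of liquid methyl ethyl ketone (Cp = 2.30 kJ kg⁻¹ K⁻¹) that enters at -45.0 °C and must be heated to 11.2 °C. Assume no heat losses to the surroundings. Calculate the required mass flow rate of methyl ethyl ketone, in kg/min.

Heat released by hot stream: Q = 183 × 2.15 × (34.4 − -31.2) = 25810 kJ/min
Energy balance on cold side (adiabatic exchanger): Q = ṁ_c·Cp_c·(T_c,out − T_c,in)
ṁ_c = 25810 / [2.30 × (11.2 − -45.0)] = 199.68 kg/min

ṁ_c = 200 kg/min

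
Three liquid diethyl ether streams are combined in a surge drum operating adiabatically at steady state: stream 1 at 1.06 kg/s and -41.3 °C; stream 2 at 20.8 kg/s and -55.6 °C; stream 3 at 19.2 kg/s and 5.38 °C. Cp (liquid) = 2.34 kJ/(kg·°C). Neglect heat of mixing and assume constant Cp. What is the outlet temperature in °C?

Energy balance with Q = 0: Σ ṁᵢCp,ᵢ(T_out − Tᵢ) = 0
Σ ṁᵢCp,ᵢTᵢ = 1.06×2.34×-41.3 + 20.8×2.34×-55.6 + 19.2×2.34×5.38 = -2566.9
Σ ṁᵢCp,ᵢ = 1.06×2.34 + 20.8×2.34 + 19.2×2.34 = 96.08
T_out = -2566.9 / 96.08 = -26.716 °C

T_out = -26.7 °C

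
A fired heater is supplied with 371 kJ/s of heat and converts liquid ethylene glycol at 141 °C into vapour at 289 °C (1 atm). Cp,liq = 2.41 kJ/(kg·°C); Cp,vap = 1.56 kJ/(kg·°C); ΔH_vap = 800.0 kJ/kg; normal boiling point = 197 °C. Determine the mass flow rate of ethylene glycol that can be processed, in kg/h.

ṁ = 1240 kg/h

Δh = 2.41×(197−141) + 800.0 + 1.56×(289−197) = 1078.5 kJ/kg
Q = 371 kJ/s = 371 kJ/s = 1.3356e+06 kJ/h
ṁ = Q/Δh = 1.3356e+06 / 1078.5 = 1238.4 kg/h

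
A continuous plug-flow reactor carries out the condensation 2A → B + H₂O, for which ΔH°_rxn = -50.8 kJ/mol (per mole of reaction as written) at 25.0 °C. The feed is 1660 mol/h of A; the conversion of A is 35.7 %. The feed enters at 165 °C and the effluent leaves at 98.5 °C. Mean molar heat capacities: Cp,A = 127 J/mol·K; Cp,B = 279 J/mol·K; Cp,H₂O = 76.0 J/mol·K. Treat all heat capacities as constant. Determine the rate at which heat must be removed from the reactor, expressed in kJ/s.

Q_out = 7.46 kJ/s

Extent of reaction ξ = 0.357 × 1660 / 2 = 296.31 mol/h
Reaction term: ξ·ΔH°_rxn = 296.31 × -50.8 = -15053 kJ/h
Sensible, feed 165→25 °C: -29515 kJ/h
Outlet flows (mol/h): A 1067.4, B 296.31, H₂O 296.31
Sensible, products 25→98.5 °C: 17695 kJ/h
Q = ΔH = -26872 kJ/h = -7.4646 kW
Heat removed = 7.4646 kJ/s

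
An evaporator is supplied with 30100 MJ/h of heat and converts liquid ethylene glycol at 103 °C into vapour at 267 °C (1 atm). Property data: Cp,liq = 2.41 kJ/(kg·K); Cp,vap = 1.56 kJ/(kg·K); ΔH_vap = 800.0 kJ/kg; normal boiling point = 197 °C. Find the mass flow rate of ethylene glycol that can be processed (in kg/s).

Δh = 2.41×(197−103) + 800.0 + 1.56×(267−197) = 1135.7 kJ/kg
Q = 30100 MJ/h = 8361.1 kJ/s = 8361.1 kJ/s
ṁ = Q/Δh = 8361.1 / 1135.7 = 7.3618 kg/s

ṁ = 7.36 kg/s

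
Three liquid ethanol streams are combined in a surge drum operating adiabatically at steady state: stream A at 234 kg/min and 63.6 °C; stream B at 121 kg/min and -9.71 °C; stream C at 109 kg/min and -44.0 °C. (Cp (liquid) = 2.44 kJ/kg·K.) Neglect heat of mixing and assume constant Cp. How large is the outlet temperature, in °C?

T_out = 19.2 °C

Adiabatic, steady state ⇒ Σ ṁᵢCp,ᵢ(T_out − Tᵢ) = 0
T_out = Σ ṁᵢCp,ᵢTᵢ / Σ ṁᵢCp,ᵢ
      = 21744 / 1132.2 = 19.206 °C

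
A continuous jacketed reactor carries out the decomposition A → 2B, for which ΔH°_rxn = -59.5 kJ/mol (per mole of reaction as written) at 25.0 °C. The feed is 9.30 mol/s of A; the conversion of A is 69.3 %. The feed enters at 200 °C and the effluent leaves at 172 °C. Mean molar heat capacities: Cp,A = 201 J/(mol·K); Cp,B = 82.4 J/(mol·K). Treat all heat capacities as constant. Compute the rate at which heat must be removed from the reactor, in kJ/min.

Q_out = 28200 kJ/min

Extent of reaction ξ = 0.693 × 9.30 = 6.4449 mol/s
Reaction term: ξ·ΔH°_rxn = 6.4449 × -59.5 = -383.47 kJ/s
Sensible, feed 200→25 °C: -327.13 kJ/s
Outlet flows (mol/s): A 2.8551, B 12.89
Sensible, products 25→172 °C: 240.49 kJ/s
Q = ΔH = -470.11 kJ/s = -470.11 kW
Heat removed = 28206 kJ/min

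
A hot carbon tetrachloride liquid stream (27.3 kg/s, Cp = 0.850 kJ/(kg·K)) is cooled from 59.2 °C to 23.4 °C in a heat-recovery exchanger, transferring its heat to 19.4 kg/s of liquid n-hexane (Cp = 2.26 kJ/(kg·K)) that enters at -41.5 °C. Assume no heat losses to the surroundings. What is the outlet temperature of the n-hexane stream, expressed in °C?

Heat released by hot stream: Q = 27.3 × 0.850 × (59.2 − 23.4) = 830.74 kJ/s
Energy balance on cold side (adiabatic exchanger): Q = ṁ_c·Cp_c·(T_c,out − T_c,in)
T_c,out = -41.5 + 830.74/(19.4 × 2.26) = -22.552 °C

T_c,out = -22.6 °C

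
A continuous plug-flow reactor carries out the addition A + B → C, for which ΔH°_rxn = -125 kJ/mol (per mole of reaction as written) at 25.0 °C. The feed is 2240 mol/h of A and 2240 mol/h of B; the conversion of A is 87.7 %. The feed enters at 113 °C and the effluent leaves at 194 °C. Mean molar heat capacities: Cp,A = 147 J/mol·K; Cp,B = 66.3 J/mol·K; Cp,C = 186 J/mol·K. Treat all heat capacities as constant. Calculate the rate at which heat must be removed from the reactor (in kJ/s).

Extent of reaction ξ = 0.877 × 2240 = 1964.5 mol/h
Reaction term: ξ·ΔH°_rxn = 1964.5 × -125 = -245560 kJ/h
Sensible, feed 113→25 °C: -42046 kJ/h
Outlet flows (mol/h): A 275.52, B 275.52, C 1964.5
Sensible, products 25→194 °C: 71683 kJ/h
Q = ΔH = -215920 kJ/h = -59.978 kW
Heat removed = 59.978 kJ/s

Q_out = 60.0 kJ/s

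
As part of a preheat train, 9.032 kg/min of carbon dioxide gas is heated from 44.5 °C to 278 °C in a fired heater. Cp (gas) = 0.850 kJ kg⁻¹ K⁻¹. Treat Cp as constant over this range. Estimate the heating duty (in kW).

Q = ṁ·Cp·ΔT = 9.032 × 0.850 × (278 − 44.5) = 1792.6 kJ/min
Converting: 1792.6 / 60 s = 29.877 kW

Q = 29.9 kW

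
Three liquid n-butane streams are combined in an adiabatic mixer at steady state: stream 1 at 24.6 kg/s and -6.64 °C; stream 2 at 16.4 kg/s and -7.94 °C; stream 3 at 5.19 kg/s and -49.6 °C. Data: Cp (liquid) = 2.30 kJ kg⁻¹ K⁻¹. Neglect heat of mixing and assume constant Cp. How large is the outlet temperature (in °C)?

Adiabatic, steady state ⇒ Σ ṁᵢCp,ᵢ(T_out − Tᵢ) = 0
T_out = Σ ṁᵢCp,ᵢTᵢ / Σ ṁᵢCp,ᵢ
      = -1267.3 / 106.24 = -11.929 °C

T_out = -11.9 °C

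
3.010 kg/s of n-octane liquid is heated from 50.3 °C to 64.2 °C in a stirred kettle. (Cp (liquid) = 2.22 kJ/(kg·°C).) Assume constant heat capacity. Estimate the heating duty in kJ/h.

Q = 334000 kJ/h

Q = ṁ·Cp·ΔT = 3.010 × 2.22 × (64.2 − 50.3) = 92.883 kJ/s
Heating duty = 334380 kJ/h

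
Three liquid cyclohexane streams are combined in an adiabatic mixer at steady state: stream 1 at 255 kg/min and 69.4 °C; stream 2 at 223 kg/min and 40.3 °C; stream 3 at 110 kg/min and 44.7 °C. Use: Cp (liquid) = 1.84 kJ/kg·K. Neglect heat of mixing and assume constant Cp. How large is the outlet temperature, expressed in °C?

Energy balance with Q = 0: Σ ṁᵢCp,ᵢ(T_out − Tᵢ) = 0
Σ ṁᵢCp,ᵢTᵢ = 255×1.84×69.4 + 223×1.84×40.3 + 110×1.84×44.7 = 58146
Σ ṁᵢCp,ᵢ = 255×1.84 + 223×1.84 + 110×1.84 = 1081.9
T_out = 58146 / 1081.9 = 53.743 °C

T_out = 53.7 °C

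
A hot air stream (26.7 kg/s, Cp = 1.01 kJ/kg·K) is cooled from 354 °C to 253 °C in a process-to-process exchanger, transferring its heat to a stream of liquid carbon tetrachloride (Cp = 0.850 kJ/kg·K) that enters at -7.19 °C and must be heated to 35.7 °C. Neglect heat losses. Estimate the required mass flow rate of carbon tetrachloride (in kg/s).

ṁ_c = 74.7 kg/s

Heat released by hot stream: Q = 26.7 × 1.01 × (354 − 253) = 2723.7 kJ/s
Energy balance on cold side (adiabatic exchanger): Q = ṁ_c·Cp_c·(T_c,out − T_c,in)
ṁ_c = 2723.7 / [0.850 × (35.7 − -7.19)] = 74.71 kg/s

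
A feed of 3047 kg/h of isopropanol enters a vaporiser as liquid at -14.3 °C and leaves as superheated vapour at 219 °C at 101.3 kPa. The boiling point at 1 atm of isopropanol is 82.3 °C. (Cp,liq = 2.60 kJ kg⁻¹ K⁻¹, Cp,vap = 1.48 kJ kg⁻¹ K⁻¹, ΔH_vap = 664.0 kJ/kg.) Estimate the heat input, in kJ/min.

liquid -14.3→82.3 °C: 251.16 kJ/kg
vaporisation at 82.3 °C: 664 kJ/kg
vapour 82.3→219 °C: 202.32 kJ/kg
Δh = 251.16 + 664 + 202.32 = 1117.5 kJ/kg
Q = ṁ·Δh = 3047 kg/h × 1117.5 kJ/kg = 3.4049e+06 kJ/h
|Q| = 945.82 kW = 56749 kJ/min

Q = 56700 kJ/min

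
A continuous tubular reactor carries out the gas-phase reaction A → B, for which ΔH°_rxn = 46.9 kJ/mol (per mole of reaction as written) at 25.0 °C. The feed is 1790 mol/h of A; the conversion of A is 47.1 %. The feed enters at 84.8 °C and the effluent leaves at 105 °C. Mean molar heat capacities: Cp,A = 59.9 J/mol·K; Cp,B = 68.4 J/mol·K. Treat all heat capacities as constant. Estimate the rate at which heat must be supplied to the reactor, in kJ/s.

Extent of reaction ξ = 0.471 × 1790 = 843.09 mol/h
Reaction term: ξ·ΔH°_rxn = 843.09 × 46.9 = 39541 kJ/h
Sensible, feed 84.8→25 °C: -6411.8 kJ/h
Outlet flows (mol/h): A 946.91, B 843.09
Sensible, products 25→105 °C: 9151 kJ/h
Q = ΔH = 42280 kJ/h = 11.744 kW
Heat supplied = 11.744 kJ/s

Q_in = 11.7 kJ/s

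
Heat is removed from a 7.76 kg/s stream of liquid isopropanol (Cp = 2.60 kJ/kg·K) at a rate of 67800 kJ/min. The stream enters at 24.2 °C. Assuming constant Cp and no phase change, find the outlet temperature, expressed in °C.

T_out = -31.8 °C

Q = 67800 kJ/min = 1130 kJ/s
ΔT = Q/(ṁ·Cp) = 1130/(7.76×2.60) = 56.007 K
T_out = 24.2 − 56.007 = -31.807 °C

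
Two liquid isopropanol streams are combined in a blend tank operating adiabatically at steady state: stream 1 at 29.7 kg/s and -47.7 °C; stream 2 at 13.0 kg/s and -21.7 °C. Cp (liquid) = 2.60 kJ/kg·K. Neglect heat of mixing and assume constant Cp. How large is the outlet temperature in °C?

Energy balance with Q = 0: Σ ṁᵢCp,ᵢ(T_out − Tᵢ) = 0
T_out = Σ ṁᵢCp,ᵢTᵢ / Σ ṁᵢCp,ᵢ
      = -4416.9 / 111.02 = -39.784 °C

T_out = -39.8 °C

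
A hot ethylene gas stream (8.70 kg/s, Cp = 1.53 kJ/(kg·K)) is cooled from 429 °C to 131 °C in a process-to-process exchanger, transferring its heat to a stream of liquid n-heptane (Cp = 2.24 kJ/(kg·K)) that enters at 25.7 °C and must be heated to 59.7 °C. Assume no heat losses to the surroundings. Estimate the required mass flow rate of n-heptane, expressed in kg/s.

ṁ_c = 52.1 kg/s

Heat released by hot stream: Q = 8.70 × 1.53 × (429 − 131) = 3966.7 kJ/s
Energy balance on cold side (adiabatic exchanger): Q = ṁ_c·Cp_c·(T_c,out − T_c,in)
ṁ_c = 3966.7 / [2.24 × (59.7 − 25.7)] = 52.083 kg/s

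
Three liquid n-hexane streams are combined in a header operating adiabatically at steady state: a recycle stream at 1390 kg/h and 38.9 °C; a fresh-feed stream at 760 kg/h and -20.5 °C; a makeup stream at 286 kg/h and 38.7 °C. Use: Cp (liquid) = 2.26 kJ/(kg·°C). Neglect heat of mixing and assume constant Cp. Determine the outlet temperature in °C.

T_out = 20.3 °C

No heat crosses the boundary, so H_out = H_in.
T_out = Σ ṁᵢCp,ᵢTᵢ / Σ ṁᵢCp,ᵢ
      = 112000 / 5505.4 = 20.344 °C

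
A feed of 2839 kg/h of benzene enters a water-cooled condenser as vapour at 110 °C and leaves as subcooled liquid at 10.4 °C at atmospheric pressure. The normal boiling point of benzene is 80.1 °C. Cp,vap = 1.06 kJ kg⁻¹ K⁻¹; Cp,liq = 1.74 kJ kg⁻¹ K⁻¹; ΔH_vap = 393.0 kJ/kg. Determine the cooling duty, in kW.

vapour 110→80.1 °C: -31.694 kJ/kg
condensation at 80.1 °C: -393 kJ/kg
liquid 80.1→10.4 °C: -121.28 kJ/kg
Δh = -31.694 + -393 + -121.28 = -545.97 kJ/kg
Q = ṁ·Δh = 2839 kg/h × -545.97 kJ/kg = -1.55e+06 kJ/h
|Q| = 430.56 kW

Q_c = 431 kW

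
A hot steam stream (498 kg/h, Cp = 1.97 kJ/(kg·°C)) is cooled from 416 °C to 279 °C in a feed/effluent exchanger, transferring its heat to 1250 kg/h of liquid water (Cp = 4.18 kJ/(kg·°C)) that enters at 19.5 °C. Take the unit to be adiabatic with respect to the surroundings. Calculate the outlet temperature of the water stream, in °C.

T_c,out = 45.2 °C

Heat released by hot stream: Q = 498 × 1.97 × (416 − 279) = 134410 kJ/h
Energy balance on cold side (adiabatic exchanger): Q = ṁ_c·Cp_c·(T_c,out − T_c,in)
T_c,out = 19.5 + 134410/(1250 × 4.18) = 45.223 °C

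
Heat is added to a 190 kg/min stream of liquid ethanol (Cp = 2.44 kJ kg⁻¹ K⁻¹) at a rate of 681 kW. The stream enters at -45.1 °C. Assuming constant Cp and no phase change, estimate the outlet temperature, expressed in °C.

Q = 681 kW = 40860 kJ/min
ΔT = Q/(ṁ·Cp) = 40860/(190×2.44) = 88.136 K
T_out = -45.1 + 88.136 = 43.036 °C

T_out = 43.0 °C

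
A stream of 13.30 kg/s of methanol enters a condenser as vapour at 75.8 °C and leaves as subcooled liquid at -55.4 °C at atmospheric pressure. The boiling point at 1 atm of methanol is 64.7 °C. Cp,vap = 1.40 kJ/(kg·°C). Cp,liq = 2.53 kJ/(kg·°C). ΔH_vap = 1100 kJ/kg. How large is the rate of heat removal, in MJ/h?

vapour 75.8→64.7 °C: -15.54 kJ/kg
condensation at 64.7 °C: -1100 kJ/kg
liquid 64.7→-55.4 °C: -303.85 kJ/kg
Δh = -15.54 + -1100 + -303.85 = -1419.4 kJ/kg
Q = ṁ·Δh = 13.30 kg/s × -1419.4 kJ/kg = -18878 kJ/s
|Q| = 18878 kW = 67961 MJ/h

Q_c = 68000 MJ/h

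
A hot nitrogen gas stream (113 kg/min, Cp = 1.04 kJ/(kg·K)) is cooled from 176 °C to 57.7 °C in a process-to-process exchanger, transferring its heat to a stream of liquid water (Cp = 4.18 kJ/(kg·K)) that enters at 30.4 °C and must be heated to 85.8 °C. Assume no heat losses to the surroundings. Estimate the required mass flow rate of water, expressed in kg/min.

ṁ_c = 60.0 kg/min

Heat released by hot stream: Q = 113 × 1.04 × (176 − 57.7) = 13903 kJ/min
Energy balance on cold side (adiabatic exchanger): Q = ṁ_c·Cp_c·(T_c,out − T_c,in)
ṁ_c = 13903 / [4.18 × (85.8 − 30.4)] = 60.036 kg/min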